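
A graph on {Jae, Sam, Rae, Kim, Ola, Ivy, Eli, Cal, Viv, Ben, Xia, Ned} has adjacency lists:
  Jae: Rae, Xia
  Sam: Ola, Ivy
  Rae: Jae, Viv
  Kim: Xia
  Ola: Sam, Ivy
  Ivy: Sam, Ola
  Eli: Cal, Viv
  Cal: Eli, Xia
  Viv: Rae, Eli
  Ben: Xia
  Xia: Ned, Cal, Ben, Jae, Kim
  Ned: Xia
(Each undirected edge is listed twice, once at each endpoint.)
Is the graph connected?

No

Component: {Sam, Ola, Ivy}
Component: {Jae, Rae, Kim, Eli, Cal, Viv, Ben, Xia, Ned}
No edge joins these 2 groups, so the graph is disconnected.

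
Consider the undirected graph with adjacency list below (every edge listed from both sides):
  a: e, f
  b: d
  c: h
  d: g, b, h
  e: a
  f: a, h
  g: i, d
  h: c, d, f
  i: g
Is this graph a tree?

|V| = 9, |E| = 8.
Connected and |E| = |V| - 1, which characterizes a tree.

Yes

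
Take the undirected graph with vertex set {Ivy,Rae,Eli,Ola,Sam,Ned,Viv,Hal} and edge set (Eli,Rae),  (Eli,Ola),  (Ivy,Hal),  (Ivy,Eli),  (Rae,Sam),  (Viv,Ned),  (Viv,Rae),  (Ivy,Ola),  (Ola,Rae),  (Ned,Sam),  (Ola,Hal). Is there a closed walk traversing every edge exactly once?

No

Degrees: Ivy:3, Rae:4, Eli:3, Ola:4, Sam:2, Ned:2, Viv:2, Hal:2
Vertices with odd degree: Ivy, Eli. An Eulerian circuit requires all degrees even.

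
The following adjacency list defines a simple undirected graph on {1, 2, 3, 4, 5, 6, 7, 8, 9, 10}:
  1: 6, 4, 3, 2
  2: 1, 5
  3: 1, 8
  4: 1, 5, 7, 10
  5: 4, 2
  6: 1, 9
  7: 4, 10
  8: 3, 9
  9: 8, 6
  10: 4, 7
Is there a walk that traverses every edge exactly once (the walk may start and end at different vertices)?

Yes

Degrees: 1:4, 2:2, 3:2, 4:4, 5:2, 6:2, 7:2, 8:2, 9:2, 10:2
Odd-degree vertices: none (0 total).
With 0 odd-degree vertices and all edges in one connected piece, an Eulerian trail exists.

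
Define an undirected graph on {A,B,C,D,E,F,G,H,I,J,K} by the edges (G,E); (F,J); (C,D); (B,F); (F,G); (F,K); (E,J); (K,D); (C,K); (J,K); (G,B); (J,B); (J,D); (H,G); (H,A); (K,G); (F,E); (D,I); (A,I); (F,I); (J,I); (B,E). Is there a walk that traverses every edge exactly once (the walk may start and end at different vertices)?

Yes

Degrees: A:2, B:4, C:2, D:4, E:4, F:6, G:5, H:2, I:4, J:6, K:5
Odd-degree vertices: G, K (2 total).
With 2 odd-degree vertices and all edges in one connected piece, an Eulerian trail exists (from G to K).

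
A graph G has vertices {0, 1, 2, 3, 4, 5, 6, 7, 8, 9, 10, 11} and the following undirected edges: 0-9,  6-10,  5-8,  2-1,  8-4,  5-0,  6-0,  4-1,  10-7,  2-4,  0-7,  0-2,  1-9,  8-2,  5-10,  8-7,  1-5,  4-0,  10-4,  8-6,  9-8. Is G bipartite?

The cycle 4-2-8-4 has length 3, which is odd, so the graph is not bipartite.

No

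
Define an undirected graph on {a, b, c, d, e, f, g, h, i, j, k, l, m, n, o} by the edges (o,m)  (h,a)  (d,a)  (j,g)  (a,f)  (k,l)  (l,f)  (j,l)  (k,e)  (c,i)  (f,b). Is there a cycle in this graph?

No

The graph has 15 vertices, 11 edges, and 4 connected components.
Since 11 = 15 - 4, the graph is a forest and contains no cycle.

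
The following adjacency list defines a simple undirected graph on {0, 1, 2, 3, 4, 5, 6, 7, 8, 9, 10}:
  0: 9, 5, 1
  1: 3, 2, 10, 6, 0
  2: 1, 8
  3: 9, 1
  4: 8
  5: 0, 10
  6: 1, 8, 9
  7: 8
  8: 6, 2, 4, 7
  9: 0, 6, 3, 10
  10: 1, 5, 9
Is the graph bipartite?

Yes

Color {1, 5, 8, 9} black and {0, 2, 3, 4, 6, 7, 10} white. No edge joins two same-colored vertices, so the graph is bipartite.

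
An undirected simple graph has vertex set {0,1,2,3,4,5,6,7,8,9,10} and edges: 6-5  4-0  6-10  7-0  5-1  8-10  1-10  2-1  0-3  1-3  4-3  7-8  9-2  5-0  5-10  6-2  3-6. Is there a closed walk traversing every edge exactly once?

No

Degrees: 0:4, 1:4, 2:3, 3:4, 4:2, 5:4, 6:4, 7:2, 8:2, 9:1, 10:4
2, 9 have odd degree; an Eulerian circuit needs every degree to be even, so none exists.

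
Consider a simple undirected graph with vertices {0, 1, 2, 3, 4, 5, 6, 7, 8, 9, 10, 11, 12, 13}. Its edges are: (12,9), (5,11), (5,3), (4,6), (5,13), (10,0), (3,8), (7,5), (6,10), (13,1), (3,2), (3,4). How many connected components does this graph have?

Component: {9, 12}
Component: {0, 1, 2, 3, 4, 5, 6, 7, 8, 10, 11, 13}

2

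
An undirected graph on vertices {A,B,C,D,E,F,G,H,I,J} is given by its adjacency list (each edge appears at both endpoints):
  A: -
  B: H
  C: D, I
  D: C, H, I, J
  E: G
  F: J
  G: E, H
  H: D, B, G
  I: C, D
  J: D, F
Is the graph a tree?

No

|V| = 10, |E| = 9.
It is not connected, so it is not a tree.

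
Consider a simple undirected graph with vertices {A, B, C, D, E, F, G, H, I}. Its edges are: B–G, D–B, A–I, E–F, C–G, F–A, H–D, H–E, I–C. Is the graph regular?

Yes

Degrees: A:2, B:2, C:2, D:2, E:2, F:2, G:2, H:2, I:2
Every vertex has degree 2, so the graph is 2-regular.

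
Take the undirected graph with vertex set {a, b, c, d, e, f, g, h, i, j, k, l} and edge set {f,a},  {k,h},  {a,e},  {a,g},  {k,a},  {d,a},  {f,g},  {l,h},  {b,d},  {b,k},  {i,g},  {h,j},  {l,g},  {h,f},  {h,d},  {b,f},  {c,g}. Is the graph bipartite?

The cycle f-a-g-f has length 3, which is odd, so the graph is not bipartite.

No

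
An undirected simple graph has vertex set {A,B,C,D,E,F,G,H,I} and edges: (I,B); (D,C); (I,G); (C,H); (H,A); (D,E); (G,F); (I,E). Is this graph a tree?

The graph has 9 vertices and 8 edges.
It is connected with exactly 8 edges, hence acyclic — it is a tree.

Yes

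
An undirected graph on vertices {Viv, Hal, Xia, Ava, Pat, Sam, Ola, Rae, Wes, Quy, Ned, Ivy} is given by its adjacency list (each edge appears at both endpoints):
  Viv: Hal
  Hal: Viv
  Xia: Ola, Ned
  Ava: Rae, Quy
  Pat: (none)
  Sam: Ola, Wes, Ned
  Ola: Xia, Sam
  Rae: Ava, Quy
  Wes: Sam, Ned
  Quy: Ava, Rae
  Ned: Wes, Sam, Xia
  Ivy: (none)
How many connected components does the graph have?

Component: {Pat}
Component: {Ivy}
Component: {Viv, Hal}
Component: {Ava, Rae, Quy}
Component: {Xia, Sam, Ola, Wes, Ned}

5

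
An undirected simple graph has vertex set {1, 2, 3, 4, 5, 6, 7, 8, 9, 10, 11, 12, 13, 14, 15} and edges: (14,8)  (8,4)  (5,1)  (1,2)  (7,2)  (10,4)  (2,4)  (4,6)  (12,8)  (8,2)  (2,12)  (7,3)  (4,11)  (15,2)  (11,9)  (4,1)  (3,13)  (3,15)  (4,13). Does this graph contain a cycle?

Yes

|V| = 15, |E| = 19, number of components = 1.
One cycle is 2-4-13-3-7-2.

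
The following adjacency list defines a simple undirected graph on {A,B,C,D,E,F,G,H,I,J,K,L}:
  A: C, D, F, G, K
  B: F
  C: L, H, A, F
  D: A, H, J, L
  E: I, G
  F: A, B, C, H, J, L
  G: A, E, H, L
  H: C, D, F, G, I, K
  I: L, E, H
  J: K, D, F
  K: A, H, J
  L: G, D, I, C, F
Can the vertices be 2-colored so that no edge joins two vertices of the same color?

The cycle F-C-L-F has length 3, which is odd, so the graph is not bipartite.

No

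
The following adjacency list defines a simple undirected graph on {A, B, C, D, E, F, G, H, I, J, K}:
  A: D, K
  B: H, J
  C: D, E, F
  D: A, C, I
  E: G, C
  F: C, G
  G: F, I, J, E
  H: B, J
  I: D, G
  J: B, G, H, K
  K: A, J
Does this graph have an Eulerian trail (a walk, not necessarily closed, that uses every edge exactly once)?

Degrees: A:2, B:2, C:3, D:3, E:2, F:2, G:4, H:2, I:2, J:4, K:2
Odd-degree vertices: C, D (2 total).
With 2 odd-degree vertices and all edges in one connected piece, an Eulerian trail exists (from C to D).

Yes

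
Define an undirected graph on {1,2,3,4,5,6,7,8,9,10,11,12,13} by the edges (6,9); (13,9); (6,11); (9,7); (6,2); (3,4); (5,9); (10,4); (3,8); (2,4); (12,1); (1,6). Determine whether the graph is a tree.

Yes

The graph has 13 vertices and 12 edges.
It is connected with exactly 12 edges, hence acyclic — it is a tree.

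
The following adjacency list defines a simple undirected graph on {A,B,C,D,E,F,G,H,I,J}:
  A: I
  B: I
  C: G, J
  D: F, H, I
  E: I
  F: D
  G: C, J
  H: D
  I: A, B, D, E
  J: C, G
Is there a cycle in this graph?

The graph has 10 vertices, 9 edges, and 2 connected components.
One cycle is C-G-J-C.

Yes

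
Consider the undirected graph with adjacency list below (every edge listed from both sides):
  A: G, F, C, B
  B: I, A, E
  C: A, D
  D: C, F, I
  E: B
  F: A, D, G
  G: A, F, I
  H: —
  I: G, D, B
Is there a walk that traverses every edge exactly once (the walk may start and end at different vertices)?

No

Degrees: A:4, B:3, C:2, D:3, E:1, F:3, G:3, H:0, I:3
Odd-degree vertices: B, D, E, F, G, I (6 total).
An Eulerian trail requires 0 or 2 odd-degree vertices; here there are 6.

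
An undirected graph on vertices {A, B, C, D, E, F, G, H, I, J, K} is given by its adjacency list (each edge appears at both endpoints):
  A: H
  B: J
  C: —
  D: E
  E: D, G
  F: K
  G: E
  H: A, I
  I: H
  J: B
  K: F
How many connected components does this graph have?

5

Component: {C}
Component: {B, J}
Component: {F, K}
Component: {A, H, I}
Component: {D, E, G}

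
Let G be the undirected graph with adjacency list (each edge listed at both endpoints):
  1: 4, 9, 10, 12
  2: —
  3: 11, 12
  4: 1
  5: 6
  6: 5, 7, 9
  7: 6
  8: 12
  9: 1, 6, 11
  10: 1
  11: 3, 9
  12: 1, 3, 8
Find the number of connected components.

2

Component: {2}
Component: {1, 3, 4, 5, 6, 7, 8, 9, 10, 11, 12}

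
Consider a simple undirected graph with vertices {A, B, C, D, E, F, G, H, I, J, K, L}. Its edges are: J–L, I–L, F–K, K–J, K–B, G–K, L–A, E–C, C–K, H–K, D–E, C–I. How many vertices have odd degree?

Degrees: A:1, B:1, C:3, D:1, E:2, F:1, G:1, H:1, I:2, J:2, K:6, L:3
Odd-degree vertices: A, B, C, D, F, G, H, L.

8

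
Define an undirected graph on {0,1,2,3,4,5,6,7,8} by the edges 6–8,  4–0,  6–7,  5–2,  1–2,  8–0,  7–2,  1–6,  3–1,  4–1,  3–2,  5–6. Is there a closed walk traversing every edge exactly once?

Degrees: 0:2, 1:4, 2:4, 3:2, 4:2, 5:2, 6:4, 7:2, 8:2
All degrees are even and the non-isolated vertices are connected — an Eulerian circuit exists.

Yes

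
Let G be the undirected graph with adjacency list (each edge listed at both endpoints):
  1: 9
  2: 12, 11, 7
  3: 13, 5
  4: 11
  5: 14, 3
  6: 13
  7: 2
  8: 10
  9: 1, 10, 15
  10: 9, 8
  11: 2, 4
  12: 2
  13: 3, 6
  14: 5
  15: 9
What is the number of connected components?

Component: {1, 8, 9, 10, 15}
Component: {2, 4, 7, 11, 12}
Component: {3, 5, 6, 13, 14}

3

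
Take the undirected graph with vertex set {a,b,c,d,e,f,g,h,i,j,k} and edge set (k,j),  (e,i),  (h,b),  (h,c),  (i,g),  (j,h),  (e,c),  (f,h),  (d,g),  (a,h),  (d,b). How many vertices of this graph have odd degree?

4

Degrees: a:1, b:2, c:2, d:2, e:2, f:1, g:2, h:5, i:2, j:2, k:1
Odd-degree vertices: a, f, h, k.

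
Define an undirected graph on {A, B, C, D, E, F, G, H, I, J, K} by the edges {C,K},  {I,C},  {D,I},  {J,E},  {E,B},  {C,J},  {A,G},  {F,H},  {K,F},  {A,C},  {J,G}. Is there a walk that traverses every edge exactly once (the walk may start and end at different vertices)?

No

Degrees: A:2, B:1, C:4, D:1, E:2, F:2, G:2, H:1, I:2, J:3, K:2
Odd-degree vertices: B, D, H, J (4 total).
With 4 odd-degree vertices (more than two), no single trail can use every edge.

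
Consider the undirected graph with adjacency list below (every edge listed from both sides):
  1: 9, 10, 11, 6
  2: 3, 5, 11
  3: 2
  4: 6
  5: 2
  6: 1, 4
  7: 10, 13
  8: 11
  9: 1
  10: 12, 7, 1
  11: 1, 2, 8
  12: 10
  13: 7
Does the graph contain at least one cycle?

|V| = 13, |E| = 12, number of components = 1.
A forest on 13 vertices with 1 component has exactly 12 edges, which matches — so no cycle.

No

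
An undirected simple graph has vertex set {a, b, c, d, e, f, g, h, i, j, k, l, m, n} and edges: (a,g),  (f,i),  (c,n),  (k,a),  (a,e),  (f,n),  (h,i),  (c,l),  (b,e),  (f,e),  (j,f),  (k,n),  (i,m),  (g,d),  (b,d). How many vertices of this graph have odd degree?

Degrees: a:3, b:2, c:2, d:2, e:3, f:4, g:2, h:1, i:3, j:1, k:2, l:1, m:1, n:3
Odd-degree vertices: a, e, h, i, j, l, m, n.

8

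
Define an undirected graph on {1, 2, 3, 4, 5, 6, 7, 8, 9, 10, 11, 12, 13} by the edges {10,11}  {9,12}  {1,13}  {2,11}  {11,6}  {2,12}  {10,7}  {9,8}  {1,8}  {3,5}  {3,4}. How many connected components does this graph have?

2

Component: {3, 4, 5}
Component: {1, 2, 6, 7, 8, 9, 10, 11, 12, 13}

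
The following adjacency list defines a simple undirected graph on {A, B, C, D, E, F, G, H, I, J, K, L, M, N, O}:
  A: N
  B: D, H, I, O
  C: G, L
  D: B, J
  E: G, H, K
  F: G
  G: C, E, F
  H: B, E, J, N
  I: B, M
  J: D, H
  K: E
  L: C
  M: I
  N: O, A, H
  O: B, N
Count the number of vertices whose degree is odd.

8

Degrees: A:1, B:4, C:2, D:2, E:3, F:1, G:3, H:4, I:2, J:2, K:1, L:1, M:1, N:3, O:2
Odd-degree vertices: A, E, F, G, K, L, M, N.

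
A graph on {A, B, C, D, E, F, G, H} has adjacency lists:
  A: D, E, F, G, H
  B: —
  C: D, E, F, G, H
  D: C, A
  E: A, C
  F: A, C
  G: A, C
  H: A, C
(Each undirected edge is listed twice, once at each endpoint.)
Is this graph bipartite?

Yes

Color {B, D, E, F, G, H} black and {A, C} white. No edge joins two same-colored vertices, so the graph is bipartite.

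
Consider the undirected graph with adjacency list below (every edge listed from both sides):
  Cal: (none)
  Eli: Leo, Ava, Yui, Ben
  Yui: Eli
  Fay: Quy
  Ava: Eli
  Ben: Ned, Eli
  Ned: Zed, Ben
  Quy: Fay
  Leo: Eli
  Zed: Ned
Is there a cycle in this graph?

The graph has 10 vertices, 7 edges, and 3 connected components.
Since 7 = 10 - 3, the graph is a forest and contains no cycle.

No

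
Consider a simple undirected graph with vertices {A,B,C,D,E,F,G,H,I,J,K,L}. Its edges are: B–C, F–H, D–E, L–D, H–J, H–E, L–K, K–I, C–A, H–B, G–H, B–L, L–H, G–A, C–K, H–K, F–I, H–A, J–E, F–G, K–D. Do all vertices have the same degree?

No

Degrees: A:3, B:3, C:3, D:3, E:3, F:3, G:3, H:8, I:2, J:2, K:5, L:4
Vertex I has degree 2 while H has degree 8, so the graph is not regular.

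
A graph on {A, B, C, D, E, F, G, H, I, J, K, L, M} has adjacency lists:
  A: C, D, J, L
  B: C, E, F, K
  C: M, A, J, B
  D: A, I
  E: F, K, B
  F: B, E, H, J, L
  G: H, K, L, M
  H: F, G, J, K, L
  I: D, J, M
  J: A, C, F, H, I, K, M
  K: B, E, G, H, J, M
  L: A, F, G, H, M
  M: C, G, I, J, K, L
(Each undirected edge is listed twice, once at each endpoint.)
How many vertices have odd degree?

Degrees: A:4, B:4, C:4, D:2, E:3, F:5, G:4, H:5, I:3, J:7, K:6, L:5, M:6
Odd-degree vertices: E, F, H, I, J, L.

6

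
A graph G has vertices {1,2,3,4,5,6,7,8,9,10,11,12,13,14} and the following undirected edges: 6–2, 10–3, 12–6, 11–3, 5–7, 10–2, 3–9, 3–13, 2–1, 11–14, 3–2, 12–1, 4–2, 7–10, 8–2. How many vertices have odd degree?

8

Degrees: 1:2, 2:6, 3:5, 4:1, 5:1, 6:2, 7:2, 8:1, 9:1, 10:3, 11:2, 12:2, 13:1, 14:1
Odd-degree vertices: 3, 4, 5, 8, 9, 10, 13, 14.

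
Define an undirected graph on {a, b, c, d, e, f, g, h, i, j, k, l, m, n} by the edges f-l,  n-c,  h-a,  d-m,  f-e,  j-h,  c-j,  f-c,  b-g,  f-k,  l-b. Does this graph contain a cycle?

The graph has 14 vertices, 11 edges, and 3 connected components.
A forest on 14 vertices with 3 components has exactly 11 edges, which matches — so no cycle.

No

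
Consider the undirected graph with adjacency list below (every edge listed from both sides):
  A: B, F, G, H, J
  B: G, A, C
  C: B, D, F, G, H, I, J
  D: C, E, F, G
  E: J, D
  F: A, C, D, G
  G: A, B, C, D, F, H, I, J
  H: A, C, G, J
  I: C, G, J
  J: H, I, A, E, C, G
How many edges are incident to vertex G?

Neighbors of G: A, B, C, D, F, H, I, J.

8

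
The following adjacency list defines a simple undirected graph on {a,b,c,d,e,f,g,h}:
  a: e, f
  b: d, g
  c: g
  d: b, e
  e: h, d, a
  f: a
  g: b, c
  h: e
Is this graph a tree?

Yes

The graph has 8 vertices and 7 edges.
It is connected with exactly 7 edges, hence acyclic — it is a tree.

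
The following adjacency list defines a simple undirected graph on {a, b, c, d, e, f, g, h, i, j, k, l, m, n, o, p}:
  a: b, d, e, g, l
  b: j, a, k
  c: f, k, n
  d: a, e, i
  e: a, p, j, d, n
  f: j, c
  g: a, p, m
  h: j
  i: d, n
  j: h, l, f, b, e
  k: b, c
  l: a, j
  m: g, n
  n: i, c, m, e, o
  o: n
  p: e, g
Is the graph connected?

Starting from a and exploring outward reaches every vertex (a, e, b, l, g, d, j, n, p, k, m, i, f, h, o, c); the graph is connected.

Yes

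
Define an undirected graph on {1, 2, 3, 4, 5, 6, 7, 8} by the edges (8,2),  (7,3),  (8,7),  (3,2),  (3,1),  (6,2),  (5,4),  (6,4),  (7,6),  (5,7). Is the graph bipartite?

Yes

Partition the vertices as {3, 5, 6, 8} vs {1, 2, 4, 7}. Each listed edge has one endpoint in each part, so the graph is bipartite.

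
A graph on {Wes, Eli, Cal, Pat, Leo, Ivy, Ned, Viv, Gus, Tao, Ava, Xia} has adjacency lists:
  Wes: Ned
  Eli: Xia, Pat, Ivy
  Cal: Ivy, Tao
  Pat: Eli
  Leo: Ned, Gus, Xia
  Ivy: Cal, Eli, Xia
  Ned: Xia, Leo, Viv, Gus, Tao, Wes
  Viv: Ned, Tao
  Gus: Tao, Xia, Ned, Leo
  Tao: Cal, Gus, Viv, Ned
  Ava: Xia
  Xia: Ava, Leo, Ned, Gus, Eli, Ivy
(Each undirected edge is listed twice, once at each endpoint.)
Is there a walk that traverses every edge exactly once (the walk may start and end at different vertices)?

No

Degrees: Wes:1, Eli:3, Cal:2, Pat:1, Leo:3, Ivy:3, Ned:6, Viv:2, Gus:4, Tao:4, Ava:1, Xia:6
Odd-degree vertices: Wes, Eli, Pat, Leo, Ivy, Ava (6 total).
An Eulerian trail requires 0 or 2 odd-degree vertices; here there are 6.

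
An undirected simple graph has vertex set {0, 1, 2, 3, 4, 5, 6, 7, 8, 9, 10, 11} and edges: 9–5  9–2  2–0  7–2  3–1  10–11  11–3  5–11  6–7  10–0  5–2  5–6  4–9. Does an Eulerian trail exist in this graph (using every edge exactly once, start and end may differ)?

No

Degrees: 0:2, 1:1, 2:4, 3:2, 4:1, 5:4, 6:2, 7:2, 8:0, 9:3, 10:2, 11:3
Odd-degree vertices: 1, 4, 9, 11 (4 total).
An Eulerian trail requires 0 or 2 odd-degree vertices; here there are 4.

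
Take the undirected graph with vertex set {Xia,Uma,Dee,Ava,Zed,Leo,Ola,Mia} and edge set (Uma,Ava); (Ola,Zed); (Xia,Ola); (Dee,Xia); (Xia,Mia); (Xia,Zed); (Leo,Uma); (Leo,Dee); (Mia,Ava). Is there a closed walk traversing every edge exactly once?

Degrees: Xia:4, Uma:2, Dee:2, Ava:2, Zed:2, Leo:2, Ola:2, Mia:2
All degrees are even and the non-isolated vertices are connected — an Eulerian circuit exists.

Yes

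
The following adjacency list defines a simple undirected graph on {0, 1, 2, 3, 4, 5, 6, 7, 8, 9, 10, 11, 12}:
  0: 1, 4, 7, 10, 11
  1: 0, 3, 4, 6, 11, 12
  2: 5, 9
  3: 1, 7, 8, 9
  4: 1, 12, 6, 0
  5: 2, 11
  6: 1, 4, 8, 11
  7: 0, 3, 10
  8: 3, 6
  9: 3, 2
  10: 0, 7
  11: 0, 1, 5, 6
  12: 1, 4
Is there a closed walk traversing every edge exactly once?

No

Degrees: 0:5, 1:6, 2:2, 3:4, 4:4, 5:2, 6:4, 7:3, 8:2, 9:2, 10:2, 11:4, 12:2
Vertices with odd degree: 0, 7. An Eulerian circuit requires all degrees even.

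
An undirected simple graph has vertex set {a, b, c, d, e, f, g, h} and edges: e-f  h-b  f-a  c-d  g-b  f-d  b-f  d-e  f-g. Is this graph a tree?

|V| = 8, |E| = 9.
Connected but with 9 > 7 edges, so it has a cycle and is not a tree.

No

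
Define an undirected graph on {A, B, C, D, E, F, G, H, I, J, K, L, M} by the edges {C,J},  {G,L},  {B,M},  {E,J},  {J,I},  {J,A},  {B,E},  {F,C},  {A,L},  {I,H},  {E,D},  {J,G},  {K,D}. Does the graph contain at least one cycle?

The graph has 13 vertices, 13 edges, and 1 connected component.
Since 13 > 13 - 1, a cycle must exist; for instance A-J-G-L-A.

Yes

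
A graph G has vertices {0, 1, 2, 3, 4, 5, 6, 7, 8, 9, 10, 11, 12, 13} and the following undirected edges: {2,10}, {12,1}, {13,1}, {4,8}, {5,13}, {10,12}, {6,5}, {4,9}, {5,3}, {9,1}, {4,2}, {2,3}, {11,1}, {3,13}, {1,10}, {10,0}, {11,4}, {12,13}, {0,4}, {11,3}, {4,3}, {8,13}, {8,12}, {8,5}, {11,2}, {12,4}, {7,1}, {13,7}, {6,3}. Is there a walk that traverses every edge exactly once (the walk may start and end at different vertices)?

Degrees: 0:2, 1:6, 2:4, 3:6, 4:7, 5:4, 6:2, 7:2, 8:4, 9:2, 10:4, 11:4, 12:5, 13:6
Odd-degree vertices: 4, 12 (2 total).
With 2 odd-degree vertices and all edges in one connected piece, an Eulerian trail exists (from 4 to 12).

Yes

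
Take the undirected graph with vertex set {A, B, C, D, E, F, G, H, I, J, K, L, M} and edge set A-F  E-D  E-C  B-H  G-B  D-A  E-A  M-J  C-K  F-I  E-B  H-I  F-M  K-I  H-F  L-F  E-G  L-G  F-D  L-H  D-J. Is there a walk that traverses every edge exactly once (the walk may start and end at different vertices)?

Degrees: A:3, B:3, C:2, D:4, E:5, F:6, G:3, H:4, I:3, J:2, K:2, L:3, M:2
Odd-degree vertices: A, B, E, G, I, L (6 total).
With 6 odd-degree vertices (more than two), no single trail can use every edge.

No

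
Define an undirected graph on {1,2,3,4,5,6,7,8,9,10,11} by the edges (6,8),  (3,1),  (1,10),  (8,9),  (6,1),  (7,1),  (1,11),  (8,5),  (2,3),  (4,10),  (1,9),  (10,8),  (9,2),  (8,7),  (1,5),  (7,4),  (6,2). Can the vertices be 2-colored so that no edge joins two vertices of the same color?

Partition the vertices as {3, 5, 6, 7, 9, 10, 11} vs {1, 2, 4, 8}. Each listed edge has one endpoint in each part, so the graph is bipartite.

Yes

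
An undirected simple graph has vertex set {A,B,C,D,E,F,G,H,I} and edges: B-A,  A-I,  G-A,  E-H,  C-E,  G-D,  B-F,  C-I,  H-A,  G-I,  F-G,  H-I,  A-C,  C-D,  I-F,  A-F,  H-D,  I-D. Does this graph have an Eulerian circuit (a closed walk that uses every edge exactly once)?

Yes

Degrees: A:6, B:2, C:4, D:4, E:2, F:4, G:4, H:4, I:6
All degrees are even and the non-isolated vertices are connected — an Eulerian circuit exists.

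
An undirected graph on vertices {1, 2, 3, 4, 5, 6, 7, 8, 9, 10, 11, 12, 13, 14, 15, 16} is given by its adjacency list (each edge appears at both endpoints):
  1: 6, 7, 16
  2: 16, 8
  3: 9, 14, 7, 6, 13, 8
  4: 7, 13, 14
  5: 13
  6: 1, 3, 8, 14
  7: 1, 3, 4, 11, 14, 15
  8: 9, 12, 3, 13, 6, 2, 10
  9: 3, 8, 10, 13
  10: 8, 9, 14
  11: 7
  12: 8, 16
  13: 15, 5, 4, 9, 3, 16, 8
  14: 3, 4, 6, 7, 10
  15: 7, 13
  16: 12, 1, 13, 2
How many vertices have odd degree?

8

Degrees: 1:3, 2:2, 3:6, 4:3, 5:1, 6:4, 7:6, 8:7, 9:4, 10:3, 11:1, 12:2, 13:7, 14:5, 15:2, 16:4
Odd-degree vertices: 1, 4, 5, 8, 10, 11, 13, 14.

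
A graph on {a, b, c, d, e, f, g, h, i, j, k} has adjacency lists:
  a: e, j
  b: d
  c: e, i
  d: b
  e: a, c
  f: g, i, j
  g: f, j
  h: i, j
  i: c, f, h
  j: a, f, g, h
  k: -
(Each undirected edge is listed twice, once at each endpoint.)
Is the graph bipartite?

No

g-f-j-g is an odd cycle (length 3), and a bipartite graph can contain only even cycles.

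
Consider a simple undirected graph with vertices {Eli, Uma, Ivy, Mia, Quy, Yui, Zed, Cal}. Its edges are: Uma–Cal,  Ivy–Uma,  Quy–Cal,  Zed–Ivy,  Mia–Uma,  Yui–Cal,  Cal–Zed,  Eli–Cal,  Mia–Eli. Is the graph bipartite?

A valid 2-coloring puts {Ivy, Mia, Cal} on one side and {Eli, Uma, Quy, Yui, Zed} on the other; every edge crosses between the two sides.

Yes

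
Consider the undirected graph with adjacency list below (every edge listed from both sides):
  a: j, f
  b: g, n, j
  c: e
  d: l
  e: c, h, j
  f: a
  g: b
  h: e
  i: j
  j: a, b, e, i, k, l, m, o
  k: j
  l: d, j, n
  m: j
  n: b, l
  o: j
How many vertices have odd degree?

12

Degrees: a:2, b:3, c:1, d:1, e:3, f:1, g:1, h:1, i:1, j:8, k:1, l:3, m:1, n:2, o:1
Odd-degree vertices: b, c, d, e, f, g, h, i, k, l, m, o.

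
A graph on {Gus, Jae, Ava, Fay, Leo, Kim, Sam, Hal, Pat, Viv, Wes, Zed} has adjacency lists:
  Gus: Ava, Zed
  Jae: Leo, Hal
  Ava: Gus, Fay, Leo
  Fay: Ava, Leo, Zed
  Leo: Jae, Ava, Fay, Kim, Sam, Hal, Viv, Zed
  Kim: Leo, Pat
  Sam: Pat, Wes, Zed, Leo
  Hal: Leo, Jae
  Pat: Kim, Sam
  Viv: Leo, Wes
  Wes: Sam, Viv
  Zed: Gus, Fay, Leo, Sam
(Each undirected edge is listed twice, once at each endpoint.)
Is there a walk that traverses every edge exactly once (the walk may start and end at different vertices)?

Degrees: Gus:2, Jae:2, Ava:3, Fay:3, Leo:8, Kim:2, Sam:4, Hal:2, Pat:2, Viv:2, Wes:2, Zed:4
Odd-degree vertices: Ava, Fay (2 total).
The non-isolated vertices are connected and exactly 2 have odd degree, so an Eulerian trail exists (from Ava to Fay).

Yes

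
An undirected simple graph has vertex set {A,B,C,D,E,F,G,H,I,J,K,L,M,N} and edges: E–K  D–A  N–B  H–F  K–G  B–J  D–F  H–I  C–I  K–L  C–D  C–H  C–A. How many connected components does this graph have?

Component: {M}
Component: {B, J, N}
Component: {E, G, K, L}
Component: {A, C, D, F, H, I}

4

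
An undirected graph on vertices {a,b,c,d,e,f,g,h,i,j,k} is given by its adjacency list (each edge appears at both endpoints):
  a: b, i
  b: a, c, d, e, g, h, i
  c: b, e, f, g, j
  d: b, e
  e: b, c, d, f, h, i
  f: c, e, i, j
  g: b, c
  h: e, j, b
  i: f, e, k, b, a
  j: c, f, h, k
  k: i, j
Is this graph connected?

Yes

A breadth-first search from a visits a, b, i, h, d, g, c, e, f, k, j — all 11 vertices — so the graph is connected.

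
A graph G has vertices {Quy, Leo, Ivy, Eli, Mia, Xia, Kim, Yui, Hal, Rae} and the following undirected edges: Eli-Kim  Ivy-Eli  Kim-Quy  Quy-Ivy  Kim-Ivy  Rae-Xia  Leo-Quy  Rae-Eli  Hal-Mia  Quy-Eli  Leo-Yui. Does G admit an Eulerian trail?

Degrees: Quy:4, Leo:2, Ivy:3, Eli:4, Mia:1, Xia:1, Kim:3, Yui:1, Hal:1, Rae:2
Odd-degree vertices: Ivy, Mia, Xia, Kim, Yui, Hal (6 total).
An Eulerian trail requires 0 or 2 odd-degree vertices; here there are 6.

No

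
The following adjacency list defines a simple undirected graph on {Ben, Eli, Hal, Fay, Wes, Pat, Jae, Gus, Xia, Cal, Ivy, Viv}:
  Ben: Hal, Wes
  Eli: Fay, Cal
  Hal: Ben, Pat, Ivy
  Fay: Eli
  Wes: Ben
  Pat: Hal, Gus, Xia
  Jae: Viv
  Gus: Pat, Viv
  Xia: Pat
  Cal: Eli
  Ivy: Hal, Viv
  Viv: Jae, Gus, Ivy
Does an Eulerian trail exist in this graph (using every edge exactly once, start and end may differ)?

Degrees: Ben:2, Eli:2, Hal:3, Fay:1, Wes:1, Pat:3, Jae:1, Gus:2, Xia:1, Cal:1, Ivy:2, Viv:3
Odd-degree vertices: Hal, Fay, Wes, Pat, Jae, Xia, Cal, Viv (8 total).
An Eulerian trail requires 0 or 2 odd-degree vertices; here there are 8.

No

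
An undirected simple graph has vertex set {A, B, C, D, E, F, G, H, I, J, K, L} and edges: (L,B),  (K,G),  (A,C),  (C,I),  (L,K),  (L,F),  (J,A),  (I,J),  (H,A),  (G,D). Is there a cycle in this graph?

The graph has 12 vertices, 10 edges, and 3 connected components.
Since 10 > 12 - 3, a cycle must exist; for instance A-J-I-C-A.

Yes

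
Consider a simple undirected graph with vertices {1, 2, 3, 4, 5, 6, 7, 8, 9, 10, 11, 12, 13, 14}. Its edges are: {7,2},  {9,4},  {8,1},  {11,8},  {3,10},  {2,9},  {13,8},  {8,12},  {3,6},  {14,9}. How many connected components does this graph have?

Component: {5}
Component: {3, 6, 10}
Component: {1, 8, 11, 12, 13}
Component: {2, 4, 7, 9, 14}

4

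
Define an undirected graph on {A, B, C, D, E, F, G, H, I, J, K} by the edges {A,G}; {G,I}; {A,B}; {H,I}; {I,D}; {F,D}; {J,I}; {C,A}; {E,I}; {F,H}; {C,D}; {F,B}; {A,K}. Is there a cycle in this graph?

Yes

|V| = 11, |E| = 13, number of components = 1.
Since 13 > 11 - 1, a cycle must exist; for instance A-C-D-F-B-A.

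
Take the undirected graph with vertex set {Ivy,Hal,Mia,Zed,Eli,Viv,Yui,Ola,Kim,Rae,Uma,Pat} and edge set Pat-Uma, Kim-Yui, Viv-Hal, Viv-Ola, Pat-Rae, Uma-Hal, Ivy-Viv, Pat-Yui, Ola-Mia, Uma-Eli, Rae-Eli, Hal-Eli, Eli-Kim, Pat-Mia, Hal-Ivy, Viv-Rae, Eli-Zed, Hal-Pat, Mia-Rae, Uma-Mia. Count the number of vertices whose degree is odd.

Degrees: Ivy:2, Hal:5, Mia:4, Zed:1, Eli:5, Viv:4, Yui:2, Ola:2, Kim:2, Rae:4, Uma:4, Pat:5
Odd-degree vertices: Hal, Zed, Eli, Pat.

4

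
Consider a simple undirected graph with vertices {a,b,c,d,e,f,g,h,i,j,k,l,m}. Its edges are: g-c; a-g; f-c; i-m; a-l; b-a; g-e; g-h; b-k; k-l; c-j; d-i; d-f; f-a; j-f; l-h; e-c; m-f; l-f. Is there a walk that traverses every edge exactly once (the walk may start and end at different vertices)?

Yes

Degrees: a:4, b:2, c:4, d:2, e:2, f:6, g:4, h:2, i:2, j:2, k:2, l:4, m:2
Odd-degree vertices: none (0 total).
The non-isolated vertices are connected and exactly 0 have odd degree, so an Eulerian trail exists.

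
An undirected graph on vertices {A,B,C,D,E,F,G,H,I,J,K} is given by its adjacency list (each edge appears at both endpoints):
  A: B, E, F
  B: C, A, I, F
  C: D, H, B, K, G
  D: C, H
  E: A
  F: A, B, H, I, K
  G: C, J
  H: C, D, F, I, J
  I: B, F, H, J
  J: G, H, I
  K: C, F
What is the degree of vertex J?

Neighbors of J: G, H, I.

3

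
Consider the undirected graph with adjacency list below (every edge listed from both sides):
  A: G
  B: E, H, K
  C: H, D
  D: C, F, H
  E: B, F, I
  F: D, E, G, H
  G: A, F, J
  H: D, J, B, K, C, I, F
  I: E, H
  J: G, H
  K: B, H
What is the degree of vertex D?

3

Neighbors of D: C, F, H.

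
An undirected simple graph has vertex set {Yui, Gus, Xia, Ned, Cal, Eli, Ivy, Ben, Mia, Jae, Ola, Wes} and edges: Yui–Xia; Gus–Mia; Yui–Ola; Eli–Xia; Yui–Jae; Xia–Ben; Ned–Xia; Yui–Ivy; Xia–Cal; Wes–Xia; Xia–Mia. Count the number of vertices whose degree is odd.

Degrees: Yui:4, Gus:1, Xia:7, Ned:1, Cal:1, Eli:1, Ivy:1, Ben:1, Mia:2, Jae:1, Ola:1, Wes:1
Odd-degree vertices: Gus, Xia, Ned, Cal, Eli, Ivy, Ben, Jae, Ola, Wes.

10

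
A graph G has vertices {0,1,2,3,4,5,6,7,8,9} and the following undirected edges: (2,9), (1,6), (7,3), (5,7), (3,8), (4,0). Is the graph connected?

No

Component: {0, 4}
Component: {1, 6}
Component: {2, 9}
Component: {3, 5, 7, 8}
No edge joins these 4 groups, so the graph is disconnected.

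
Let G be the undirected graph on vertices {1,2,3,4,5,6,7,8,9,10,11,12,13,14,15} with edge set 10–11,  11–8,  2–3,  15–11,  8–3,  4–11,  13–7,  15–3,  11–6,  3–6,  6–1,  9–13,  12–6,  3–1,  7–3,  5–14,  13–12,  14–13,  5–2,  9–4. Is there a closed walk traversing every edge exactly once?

Degrees: 1:2, 2:2, 3:6, 4:2, 5:2, 6:4, 7:2, 8:2, 9:2, 10:1, 11:5, 12:2, 13:4, 14:2, 15:2
10, 11 have odd degree; an Eulerian circuit needs every degree to be even, so none exists.

No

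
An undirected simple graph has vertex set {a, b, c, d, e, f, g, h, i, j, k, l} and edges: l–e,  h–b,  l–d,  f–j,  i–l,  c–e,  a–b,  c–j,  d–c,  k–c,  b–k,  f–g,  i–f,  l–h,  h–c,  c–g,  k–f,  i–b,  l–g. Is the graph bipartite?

Color {b, c, f, l} black and {a, d, e, g, h, i, j, k} white. No edge joins two same-colored vertices, so the graph is bipartite.

Yes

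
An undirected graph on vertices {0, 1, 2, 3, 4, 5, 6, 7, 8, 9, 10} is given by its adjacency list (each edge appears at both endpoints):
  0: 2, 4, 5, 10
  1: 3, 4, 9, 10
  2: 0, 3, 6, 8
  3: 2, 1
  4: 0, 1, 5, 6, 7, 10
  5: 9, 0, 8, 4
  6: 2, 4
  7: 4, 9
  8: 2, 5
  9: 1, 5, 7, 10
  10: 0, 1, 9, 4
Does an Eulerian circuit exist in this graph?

Yes

Degrees: 0:4, 1:4, 2:4, 3:2, 4:6, 5:4, 6:2, 7:2, 8:2, 9:4, 10:4
Every vertex has even degree and the edges form a single connected piece, so an Eulerian circuit exists.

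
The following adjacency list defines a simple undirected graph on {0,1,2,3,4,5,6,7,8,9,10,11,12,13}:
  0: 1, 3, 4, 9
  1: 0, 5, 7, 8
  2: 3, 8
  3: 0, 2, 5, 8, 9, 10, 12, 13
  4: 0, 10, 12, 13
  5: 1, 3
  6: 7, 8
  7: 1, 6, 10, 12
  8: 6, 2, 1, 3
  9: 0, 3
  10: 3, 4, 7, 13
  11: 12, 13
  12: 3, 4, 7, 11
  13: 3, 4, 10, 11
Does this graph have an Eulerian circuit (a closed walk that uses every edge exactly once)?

Yes

Degrees: 0:4, 1:4, 2:2, 3:8, 4:4, 5:2, 6:2, 7:4, 8:4, 9:2, 10:4, 11:2, 12:4, 13:4
All degrees are even and the non-isolated vertices are connected — an Eulerian circuit exists.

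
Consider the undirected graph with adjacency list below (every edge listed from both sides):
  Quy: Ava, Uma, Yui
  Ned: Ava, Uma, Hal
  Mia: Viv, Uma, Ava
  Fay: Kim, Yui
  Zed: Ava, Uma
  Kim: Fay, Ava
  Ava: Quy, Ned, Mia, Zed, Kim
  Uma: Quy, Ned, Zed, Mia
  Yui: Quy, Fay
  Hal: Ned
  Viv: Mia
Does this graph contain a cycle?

|V| = 11, |E| = 14, number of components = 1.
Since 14 > 11 - 1, a cycle must exist; for instance Quy-Uma-Mia-Ava-Kim-Fay-Yui-Quy.

Yes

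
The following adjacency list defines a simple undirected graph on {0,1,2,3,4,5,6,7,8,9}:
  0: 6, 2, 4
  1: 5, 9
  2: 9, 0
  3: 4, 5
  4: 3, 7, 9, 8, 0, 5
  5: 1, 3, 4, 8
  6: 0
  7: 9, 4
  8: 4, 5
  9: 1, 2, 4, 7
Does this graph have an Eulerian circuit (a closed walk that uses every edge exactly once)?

Degrees: 0:3, 1:2, 2:2, 3:2, 4:6, 5:4, 6:1, 7:2, 8:2, 9:4
Vertices with odd degree: 0, 6. An Eulerian circuit requires all degrees even.

No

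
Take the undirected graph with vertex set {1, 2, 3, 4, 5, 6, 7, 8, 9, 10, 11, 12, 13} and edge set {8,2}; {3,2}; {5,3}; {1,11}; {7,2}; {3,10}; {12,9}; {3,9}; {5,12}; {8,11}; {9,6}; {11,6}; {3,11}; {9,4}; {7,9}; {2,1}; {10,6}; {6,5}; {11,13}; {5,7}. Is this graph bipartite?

Partition the vertices as {2, 5, 9, 10, 11} vs {1, 3, 4, 6, 7, 8, 12, 13}. Each listed edge has one endpoint in each part, so the graph is bipartite.

Yes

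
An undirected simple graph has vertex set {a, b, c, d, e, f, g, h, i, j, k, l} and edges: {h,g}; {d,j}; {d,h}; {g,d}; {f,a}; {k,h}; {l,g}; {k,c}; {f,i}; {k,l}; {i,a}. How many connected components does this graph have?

Component: {b}
Component: {e}
Component: {a, f, i}
Component: {c, d, g, h, j, k, l}

4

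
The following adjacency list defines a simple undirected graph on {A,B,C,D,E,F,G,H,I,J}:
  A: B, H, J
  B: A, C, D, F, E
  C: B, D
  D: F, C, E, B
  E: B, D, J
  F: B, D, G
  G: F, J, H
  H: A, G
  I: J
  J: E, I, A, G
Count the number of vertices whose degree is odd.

6

Degrees: A:3, B:5, C:2, D:4, E:3, F:3, G:3, H:2, I:1, J:4
Odd-degree vertices: A, B, E, F, G, I.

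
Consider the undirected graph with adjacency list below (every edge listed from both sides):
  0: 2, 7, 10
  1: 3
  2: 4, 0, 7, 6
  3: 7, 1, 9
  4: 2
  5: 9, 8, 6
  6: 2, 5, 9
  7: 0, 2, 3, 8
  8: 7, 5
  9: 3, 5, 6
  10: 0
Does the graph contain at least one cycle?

The graph has 11 vertices, 14 edges, and 1 connected component.
One cycle is 9-5-6-9.

Yes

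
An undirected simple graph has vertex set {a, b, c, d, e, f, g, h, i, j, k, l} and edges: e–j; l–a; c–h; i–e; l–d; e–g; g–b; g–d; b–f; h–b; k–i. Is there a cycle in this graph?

No

|V| = 12, |E| = 11, number of components = 1.
A forest on 12 vertices with 1 component has exactly 11 edges, which matches — so no cycle.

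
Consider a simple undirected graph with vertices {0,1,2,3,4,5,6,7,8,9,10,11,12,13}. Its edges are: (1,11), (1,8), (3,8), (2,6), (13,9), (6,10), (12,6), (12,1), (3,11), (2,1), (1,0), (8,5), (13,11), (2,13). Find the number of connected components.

3

Component: {4}
Component: {7}
Component: {0, 1, 2, 3, 5, 6, 8, 9, 10, 11, 12, 13}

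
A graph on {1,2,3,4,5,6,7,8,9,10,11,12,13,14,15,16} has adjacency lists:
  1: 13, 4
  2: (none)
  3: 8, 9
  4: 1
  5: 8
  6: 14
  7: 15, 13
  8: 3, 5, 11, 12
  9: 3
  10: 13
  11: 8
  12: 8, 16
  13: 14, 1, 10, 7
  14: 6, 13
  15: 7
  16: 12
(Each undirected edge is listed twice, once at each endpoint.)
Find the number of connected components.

3

Component: {2}
Component: {3, 5, 8, 9, 11, 12, 16}
Component: {1, 4, 6, 7, 10, 13, 14, 15}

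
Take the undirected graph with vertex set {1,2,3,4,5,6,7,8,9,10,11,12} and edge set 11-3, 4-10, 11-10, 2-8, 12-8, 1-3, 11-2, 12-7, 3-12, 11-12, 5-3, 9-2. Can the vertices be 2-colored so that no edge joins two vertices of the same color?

11-3-12-11 is an odd cycle (length 3), and a bipartite graph can contain only even cycles.

No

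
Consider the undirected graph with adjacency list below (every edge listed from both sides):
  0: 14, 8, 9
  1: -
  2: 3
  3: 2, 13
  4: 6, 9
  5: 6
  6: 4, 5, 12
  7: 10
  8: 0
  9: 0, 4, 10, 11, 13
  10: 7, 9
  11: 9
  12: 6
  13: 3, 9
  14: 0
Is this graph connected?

No

Component: {1}
Component: {0, 2, 3, 4, 5, 6, 7, 8, 9, 10, 11, 12, 13, 14}
No edge joins these 2 groups, so the graph is disconnected.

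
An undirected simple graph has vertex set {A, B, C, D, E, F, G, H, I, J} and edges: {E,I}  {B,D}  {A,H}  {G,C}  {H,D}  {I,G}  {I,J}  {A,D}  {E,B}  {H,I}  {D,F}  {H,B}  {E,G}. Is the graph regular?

Degrees: A:2, B:3, C:1, D:4, E:3, F:1, G:3, H:4, I:4, J:1
Vertex C has degree 1 while D has degree 4, so the graph is not regular.

No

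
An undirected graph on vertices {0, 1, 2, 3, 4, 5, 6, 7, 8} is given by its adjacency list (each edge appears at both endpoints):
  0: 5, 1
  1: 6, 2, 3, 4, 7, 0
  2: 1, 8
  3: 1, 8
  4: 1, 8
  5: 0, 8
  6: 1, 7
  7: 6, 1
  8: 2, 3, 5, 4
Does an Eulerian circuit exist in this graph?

Degrees: 0:2, 1:6, 2:2, 3:2, 4:2, 5:2, 6:2, 7:2, 8:4
Every vertex has even degree and the edges form a single connected piece, so an Eulerian circuit exists.

Yes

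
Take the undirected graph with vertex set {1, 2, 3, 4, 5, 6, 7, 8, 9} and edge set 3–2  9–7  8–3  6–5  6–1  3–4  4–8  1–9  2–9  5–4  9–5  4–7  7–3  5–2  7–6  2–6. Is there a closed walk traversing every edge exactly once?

Yes

Degrees: 1:2, 2:4, 3:4, 4:4, 5:4, 6:4, 7:4, 8:2, 9:4
Every vertex has even degree and the edges form a single connected piece, so an Eulerian circuit exists.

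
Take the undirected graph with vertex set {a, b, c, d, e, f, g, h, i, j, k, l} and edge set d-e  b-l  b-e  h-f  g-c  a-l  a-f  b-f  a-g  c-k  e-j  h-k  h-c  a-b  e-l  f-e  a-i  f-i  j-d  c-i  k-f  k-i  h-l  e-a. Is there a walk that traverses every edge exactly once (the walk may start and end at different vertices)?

Degrees: a:6, b:4, c:4, d:2, e:6, f:6, g:2, h:4, i:4, j:2, k:4, l:4
Odd-degree vertices: none (0 total).
The non-isolated vertices are connected and exactly 0 have odd degree, so an Eulerian trail exists.

Yes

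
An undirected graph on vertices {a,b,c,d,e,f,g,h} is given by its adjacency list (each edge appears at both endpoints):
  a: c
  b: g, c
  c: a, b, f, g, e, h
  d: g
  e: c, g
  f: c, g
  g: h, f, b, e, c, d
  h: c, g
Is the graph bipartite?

g-c-h-g is an odd cycle (length 3), and a bipartite graph can contain only even cycles.

No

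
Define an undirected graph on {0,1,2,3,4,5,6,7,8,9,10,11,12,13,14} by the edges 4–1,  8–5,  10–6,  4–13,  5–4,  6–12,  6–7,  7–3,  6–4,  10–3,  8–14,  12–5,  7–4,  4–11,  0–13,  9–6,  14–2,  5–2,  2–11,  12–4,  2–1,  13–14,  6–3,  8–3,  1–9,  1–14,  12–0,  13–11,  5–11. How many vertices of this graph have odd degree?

4

Degrees: 0:2, 1:4, 2:4, 3:4, 4:7, 5:5, 6:6, 7:3, 8:3, 9:2, 10:2, 11:4, 12:4, 13:4, 14:4
Odd-degree vertices: 4, 5, 7, 8.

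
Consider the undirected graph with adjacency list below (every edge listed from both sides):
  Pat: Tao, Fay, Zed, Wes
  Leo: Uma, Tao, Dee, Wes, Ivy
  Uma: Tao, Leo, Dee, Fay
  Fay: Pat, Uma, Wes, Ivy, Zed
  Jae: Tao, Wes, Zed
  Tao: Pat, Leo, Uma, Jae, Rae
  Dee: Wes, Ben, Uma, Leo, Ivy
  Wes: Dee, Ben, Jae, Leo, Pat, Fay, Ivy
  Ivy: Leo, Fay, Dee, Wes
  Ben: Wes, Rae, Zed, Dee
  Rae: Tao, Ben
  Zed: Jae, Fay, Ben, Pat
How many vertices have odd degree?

Degrees: Pat:4, Leo:5, Uma:4, Fay:5, Jae:3, Tao:5, Dee:5, Wes:7, Ivy:4, Ben:4, Rae:2, Zed:4
Odd-degree vertices: Leo, Fay, Jae, Tao, Dee, Wes.

6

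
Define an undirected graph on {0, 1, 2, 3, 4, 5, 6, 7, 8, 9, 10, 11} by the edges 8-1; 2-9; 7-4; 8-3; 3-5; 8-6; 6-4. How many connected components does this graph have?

Component: {0}
Component: {10}
Component: {11}
Component: {2, 9}
Component: {1, 3, 4, 5, 6, 7, 8}

5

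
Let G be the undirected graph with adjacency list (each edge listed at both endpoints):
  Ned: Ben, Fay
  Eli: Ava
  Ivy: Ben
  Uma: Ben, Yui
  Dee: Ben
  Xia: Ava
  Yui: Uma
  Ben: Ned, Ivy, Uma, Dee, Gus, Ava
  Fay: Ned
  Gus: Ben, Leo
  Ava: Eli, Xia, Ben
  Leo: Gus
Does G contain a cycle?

No

The graph has 12 vertices, 11 edges, and 1 connected component.
Since 11 = 12 - 1, the graph is a forest and contains no cycle.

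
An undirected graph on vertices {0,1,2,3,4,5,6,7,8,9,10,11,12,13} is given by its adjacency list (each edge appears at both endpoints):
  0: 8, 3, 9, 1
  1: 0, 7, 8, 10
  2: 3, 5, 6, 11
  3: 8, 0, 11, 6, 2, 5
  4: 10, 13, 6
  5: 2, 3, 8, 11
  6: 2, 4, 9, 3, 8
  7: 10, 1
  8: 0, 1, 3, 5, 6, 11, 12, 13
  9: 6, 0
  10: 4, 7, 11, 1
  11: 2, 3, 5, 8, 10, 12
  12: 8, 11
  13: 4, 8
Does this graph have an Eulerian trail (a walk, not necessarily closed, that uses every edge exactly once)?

Yes

Degrees: 0:4, 1:4, 2:4, 3:6, 4:3, 5:4, 6:5, 7:2, 8:8, 9:2, 10:4, 11:6, 12:2, 13:2
Odd-degree vertices: 4, 6 (2 total).
With 2 odd-degree vertices and all edges in one connected piece, an Eulerian trail exists (from 4 to 6).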